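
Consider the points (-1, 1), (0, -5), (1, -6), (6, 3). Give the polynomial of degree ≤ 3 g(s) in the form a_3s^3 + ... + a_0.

Newton's divided differences:
g[-1,0] = (-5 - 1) / (0 - (-1)) = -6
g[0,1] = (-6 - (-5)) / (1 - 0) = -1
g[1,6] = (3 - (-6)) / (6 - 1) = 9/5
g[-1,0,1] = (-1 - (-6)) / (1 - (-1)) = 5/2
g[0,1,6] = (9/5 - (-1)) / (6 - 0) = 7/15
g[-1,0,1,6] = (7/15 - 5/2) / (6 - (-1)) = -61/210
g(s) = 1 + (-6)·(s + 1) + (5/2)·(s + 1)s + (-61/210)·(s + 1)s(s - 1)
Expanding: g(s) = -(61/210)s^3 + (5/2)s^2 - (337/105)s - 5

g(s) = -(61/210)s^3 + (5/2)s^2 - (337/105)s - 5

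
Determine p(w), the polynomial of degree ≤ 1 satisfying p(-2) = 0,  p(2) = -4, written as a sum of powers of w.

L_0(w) = (w - 2) / [-4] = -(1/4)w + 1/2
L_1(w) = (w + 2) / [4] = (1/4)w + 1/2
p(w) = 0·L_0 + (-4)·L_1
  0·L_0(w) = 0
  (-4)·L_1(w) = -w - 2
Adding term by term: -w - 2

p(w) = -w - 2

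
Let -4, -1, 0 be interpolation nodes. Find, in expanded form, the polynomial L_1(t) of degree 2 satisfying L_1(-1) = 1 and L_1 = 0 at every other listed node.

L_1(t) = -(1/3)t^2 - (4/3)t

L_1(t) = (t + 4)t / [(3)·(-1)]
       = (t^2 + 4t) / (-3)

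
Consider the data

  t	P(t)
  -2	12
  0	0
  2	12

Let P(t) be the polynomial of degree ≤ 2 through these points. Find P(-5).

Evaluate each Lagrange basis at t = -5:
L_0(-5) = (-5)·(-7)/[(-2)·(-4)] = 35/8
L_1(-5) = (-3)·(-7)/[(2)·(-2)] = -21/4
L_2(-5) = (-3)·(-5)/[(4)·(2)] = 15/8
Sum: 12·(35/8) + 0 + 12·(15/8) = 75

75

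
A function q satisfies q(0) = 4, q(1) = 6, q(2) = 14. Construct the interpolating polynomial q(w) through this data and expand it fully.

Build the Lagrange basis polynomials:
L_0(w) = (w - 1)(w - 2) / [2] = (1/2)w^2 - (3/2)w + 1
L_1(w) = w(w - 2) / [-1] = -w^2 + 2w
L_2(w) = w(w - 1) / [2] = (1/2)w^2 - (1/2)w
q(w) = 4·L_0 + 6·L_1 + 14·L_2
  4·L_0(w) = 2w^2 - 6w + 4
  6·L_1(w) = -6w^2 + 12w
  14·L_2(w) = 7w^2 - 7w
Adding term by term: 3w^2 - w + 4

q(w) = 3w^2 - w + 4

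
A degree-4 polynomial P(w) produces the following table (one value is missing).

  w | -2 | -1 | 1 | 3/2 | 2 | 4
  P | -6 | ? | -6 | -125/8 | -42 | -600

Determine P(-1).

0

The 5 known values determine P uniquely (degree ≤ 4).
Evaluate each Lagrange basis at w = -1:
L_0(-1) = (-2)·(-5/2)·(-3)·(-5)/[(-3)·(-7/2)·(-4)·(-6)] = 25/84
L_1(-1) = (1)·(-5/2)·(-3)·(-5)/[(3)·(-1/2)·(-1)·(-3)] = 25/3
L_2(-1) = (1)·(-2)·(-3)·(-5)/[(7/2)·(1/2)·(-1/2)·(-5/2)] = -96/7
L_3(-1) = (1)·(-2)·(-5/2)·(-5)/[(4)·(1)·(1/2)·(-2)] = 25/4
L_4(-1) = (1)·(-2)·(-5/2)·(-3)/[(6)·(3)·(5/2)·(2)] = -1/6
Sum: (-6)·(25/84) + (-6)·(25/3) + (-125/8)·(-96/7) + (-42)·(25/4) + (-600)·(-1/6) = 0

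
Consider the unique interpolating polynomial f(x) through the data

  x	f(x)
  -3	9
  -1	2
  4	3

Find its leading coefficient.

37/70

The leading coefficient equals the top divided difference f[-3,-1,4].
f[-3,-1] = (2 - 9) / (-1 - (-3)) = -7/2
f[-1,4] = (3 - 2) / (4 - (-1)) = 1/5
f[-3,-1,4] = (1/5 - (-7/2)) / (4 - (-3)) = 37/70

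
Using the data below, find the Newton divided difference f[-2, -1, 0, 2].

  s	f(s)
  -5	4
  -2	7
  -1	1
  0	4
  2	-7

f[-2,-1] = (1 - 7) / (-1 - (-2)) = -6
f[-1,0] = (4 - 1) / (0 - (-1)) = 3
f[0,2] = (-7 - 4) / (2 - 0) = -11/2
f[-2,-1,0] = (3 - (-6)) / (0 - (-2)) = 9/2
f[-1,0,2] = (-11/2 - 3) / (2 - (-1)) = -17/6
f[-2,-1,0,2] = (-17/6 - 9/2) / (2 - (-2)) = -11/6

-11/6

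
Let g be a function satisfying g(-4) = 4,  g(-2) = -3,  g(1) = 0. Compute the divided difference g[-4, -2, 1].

g[-4,-2] = (-3 - 4) / (-2 - (-4)) = -7/2
g[-2,1] = (0 - (-3)) / (1 - (-2)) = 1
g[-4,-2,1] = (1 - (-7/2)) / (1 - (-4)) = 9/10

9/10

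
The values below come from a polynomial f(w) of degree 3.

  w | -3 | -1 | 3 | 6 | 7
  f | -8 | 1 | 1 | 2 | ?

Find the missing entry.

The 4 known values determine f uniquely (degree ≤ 3).
Evaluate each Lagrange basis at w = 7:
L_0(7) = (8)·(4)·(1)/[(-2)·(-6)·(-9)] = -8/27
L_1(7) = (10)·(4)·(1)/[(2)·(-4)·(-7)] = 5/7
L_2(7) = (10)·(8)·(1)/[(6)·(4)·(-3)] = -10/9
L_3(7) = (10)·(8)·(4)/[(9)·(7)·(3)] = 320/189
Sum: (-8)·(-8/27) + 1·(5/7) + 1·(-10/9) + 2·(320/189) = 1013/189

1013/189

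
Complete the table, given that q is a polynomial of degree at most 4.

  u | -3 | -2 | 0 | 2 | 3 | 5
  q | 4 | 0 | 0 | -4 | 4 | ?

308/3

The 5 known values determine q uniquely (degree ≤ 4).
L_0(5) = (7)·(5)·(3)·(2)/[(-1)·(-3)·(-5)·(-6)] = 7/3
L_1(5) = (8)·(5)·(3)·(2)/[(1)·(-2)·(-4)·(-5)] = -6
L_2(5) = (8)·(7)·(3)·(2)/[(3)·(2)·(-2)·(-3)] = 28/3
L_3(5) = (8)·(7)·(5)·(2)/[(5)·(4)·(2)·(-1)] = -14
L_4(5) = (8)·(7)·(5)·(3)/[(6)·(5)·(3)·(1)] = 28/3
Sum: 4·(7/3) + 0 + 0 + (-4)·(-14) + 4·(28/3) = 308/3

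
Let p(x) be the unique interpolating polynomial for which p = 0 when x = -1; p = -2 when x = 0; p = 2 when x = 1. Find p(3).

28

Evaluate each Lagrange basis at x = 3:
L_0(3) = (3)·(2)/[(-1)·(-2)] = 3
L_1(3) = (4)·(2)/[(1)·(-1)] = -8
L_2(3) = (4)·(3)/[(2)·(1)] = 6
Sum: 0 + (-2)·(-8) + 2·(6) = 28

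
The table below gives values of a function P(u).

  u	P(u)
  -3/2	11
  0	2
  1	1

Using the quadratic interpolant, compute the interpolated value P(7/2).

16

Evaluate each Lagrange basis at u = 7/2:
L_0(7/2) = (7/2)·(5/2)/[(-3/2)·(-5/2)] = 7/3
L_1(7/2) = (5)·(5/2)/[(3/2)·(-1)] = -25/3
L_2(7/2) = (5)·(7/2)/[(5/2)·(1)] = 7
Sum: 11·(7/3) + 2·(-25/3) + 1·(7) = 16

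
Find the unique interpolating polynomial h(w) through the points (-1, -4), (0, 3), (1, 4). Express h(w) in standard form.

h(w) = -3w^2 + 4w + 3

L_0(w) = w(w - 1) / [2] = (1/2)w^2 - (1/2)w
L_1(w) = (w + 1)(w - 1) / [-1] = -w^2 + 1
L_2(w) = (w + 1)w / [2] = (1/2)w^2 + (1/2)w
h(w) = (-4)·L_0 + 3·L_1 + 4·L_2
  (-4)·L_0(w) = -2w^2 + 2w
  3·L_1(w) = -3w^2 + 3
  4·L_2(w) = 2w^2 + 2w
Adding term by term: -3w^2 + 4w + 3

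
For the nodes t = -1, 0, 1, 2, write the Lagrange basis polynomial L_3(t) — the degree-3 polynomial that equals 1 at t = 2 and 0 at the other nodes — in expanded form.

L_3(t) = (1/6)t^3 - (1/6)t

L_3(t) = (t + 1)t(t - 1) / [(3)·(2)·(1)]
       = (t^3 - t) / (6)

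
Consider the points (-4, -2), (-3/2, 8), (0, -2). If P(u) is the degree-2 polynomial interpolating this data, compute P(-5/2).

L_0(-5/2) = (-1)·(-5/2)/[(-5/2)·(-4)] = 1/4
L_1(-5/2) = (3/2)·(-5/2)/[(5/2)·(-3/2)] = 1
L_2(-5/2) = (3/2)·(-1)/[(4)·(3/2)] = -1/4
Sum: (-2)·(1/4) + 8·(1) + (-2)·(-1/4) = 8

8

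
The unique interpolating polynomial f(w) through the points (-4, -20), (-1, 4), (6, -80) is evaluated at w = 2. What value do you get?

Evaluate each Lagrange basis at w = 2:
L_0(2) = (3)·(-4)/[(-3)·(-10)] = -2/5
L_1(2) = (6)·(-4)/[(3)·(-7)] = 8/7
L_2(2) = (6)·(3)/[(10)·(7)] = 9/35
Sum: (-20)·(-2/5) + 4·(8/7) + (-80)·(9/35) = -8

-8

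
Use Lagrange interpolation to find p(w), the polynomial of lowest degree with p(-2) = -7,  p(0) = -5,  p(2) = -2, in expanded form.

L_0(w) = w(w - 2) / [8] = (1/8)w^2 - (1/4)w
L_1(w) = (w + 2)(w - 2) / [-4] = -(1/4)w^2 + 1
L_2(w) = (w + 2)w / [8] = (1/8)w^2 + (1/4)w
p(w) = (-7)·L_0 + (-5)·L_1 + (-2)·L_2
  (-7)·L_0(w) = -(7/8)w^2 + (7/4)w
  (-5)·L_1(w) = (5/4)w^2 - 5
  (-2)·L_2(w) = -(1/4)w^2 - (1/2)w
Adding term by term: (1/8)w^2 + (5/4)w - 5

p(w) = (1/8)w^2 + (5/4)w - 5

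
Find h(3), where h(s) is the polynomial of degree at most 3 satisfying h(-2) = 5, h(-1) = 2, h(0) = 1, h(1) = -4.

-50

Evaluate each Lagrange basis at s = 3:
L_0(3) = (4)·(3)·(2)/[(-1)·(-2)·(-3)] = -4
L_1(3) = (5)·(3)·(2)/[(1)·(-1)·(-2)] = 15
L_2(3) = (5)·(4)·(2)/[(2)·(1)·(-1)] = -20
L_3(3) = (5)·(4)·(3)/[(3)·(2)·(1)] = 10
Sum: 5·(-4) + 2·(15) + 1·(-20) + (-4)·(10) = -50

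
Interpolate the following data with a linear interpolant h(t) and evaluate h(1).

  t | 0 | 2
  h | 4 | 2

3

Evaluate each Lagrange basis at t = 1:
L_0(1) = (-1)/[(-2)] = 1/2
L_1(1) = (1)/[(2)] = 1/2
Sum: 4·(1/2) + 2·(1/2) = 3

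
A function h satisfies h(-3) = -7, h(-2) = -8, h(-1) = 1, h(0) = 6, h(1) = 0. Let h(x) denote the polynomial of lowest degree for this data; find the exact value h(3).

Evaluate each Lagrange basis at x = 3:
L_0(3) = (5)·(4)·(3)·(2)/[(-1)·(-2)·(-3)·(-4)] = 5
L_1(3) = (6)·(4)·(3)·(2)/[(1)·(-1)·(-2)·(-3)] = -24
L_2(3) = (6)·(5)·(3)·(2)/[(2)·(1)·(-1)·(-2)] = 45
L_3(3) = (6)·(5)·(4)·(2)/[(3)·(2)·(1)·(-1)] = -40
L_4(3) = (6)·(5)·(4)·(3)/[(4)·(3)·(2)·(1)] = 15
Sum: (-7)·(5) + (-8)·(-24) + 1·(45) + 6·(-40) + 0 = -38

-38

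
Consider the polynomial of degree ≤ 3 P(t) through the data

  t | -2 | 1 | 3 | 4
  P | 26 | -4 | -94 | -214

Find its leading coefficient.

L_0(t) = (t - 1)(t - 3)(t - 4) / [-90] = -(1/90)t^3 + (4/45)t^2 - (19/90)t + 2/15
L_1(t) = (t + 2)(t - 3)(t - 4) / [18] = (1/18)t^3 - (5/18)t^2 - (1/9)t + 4/3
L_2(t) = (t + 2)(t - 1)(t - 4) / [-10] = -(1/10)t^3 + (3/10)t^2 + (3/5)t - 4/5
L_3(t) = (t + 2)(t - 1)(t - 3) / [18] = (1/18)t^3 - (1/9)t^2 - (5/18)t + 1/3
P(t) = 26·L_0 + (-4)·L_1 + (-94)·L_2 + (-214)·L_3
Only the coefficient of t^3 is needed; take it from each L_i and combine:
26·(-1/90) + (-4)·(1/18) + (-94)·(-1/10) + (-214)·(1/18) = -3

-3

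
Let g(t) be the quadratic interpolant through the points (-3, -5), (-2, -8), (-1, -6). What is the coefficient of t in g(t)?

19/2

L_0(t) = (t + 2)(t + 1) / [2] = (1/2)t^2 + (3/2)t + 1
L_1(t) = (t + 3)(t + 1) / [-1] = -t^2 - 4t - 3
L_2(t) = (t + 3)(t + 2) / [2] = (1/2)t^2 + (5/2)t + 3
g(t) = (-5)·L_0 + (-8)·L_1 + (-6)·L_2
Only the coefficient of t is needed; take it from each L_i and combine:
(-5)·(3/2) + (-8)·(-4) + (-6)·(5/2) = 19/2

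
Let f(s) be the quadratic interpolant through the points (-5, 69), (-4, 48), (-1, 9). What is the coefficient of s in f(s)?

Build the Lagrange basis polynomials:
L_0(s) = (s + 4)(s + 1) / [4] = (1/4)s^2 + (5/4)s + 1
L_1(s) = (s + 5)(s + 1) / [-3] = -(1/3)s^2 - 2s - 5/3
L_2(s) = (s + 5)(s + 4) / [12] = (1/12)s^2 + (3/4)s + 5/3
f(s) = 69·L_0 + 48·L_1 + 9·L_2
Only the coefficient of s is needed; take it from each L_i and combine:
69·(5/4) + 48·(-2) + 9·(3/4) = -3

-3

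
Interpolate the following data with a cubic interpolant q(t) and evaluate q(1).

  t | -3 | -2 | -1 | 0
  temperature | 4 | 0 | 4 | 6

L_0(1) = (3)·(2)·(1)/[(-1)·(-2)·(-3)] = -1
L_1(1) = (4)·(2)·(1)/[(1)·(-1)·(-2)] = 4
L_2(1) = (4)·(3)·(1)/[(2)·(1)·(-1)] = -6
L_3(1) = (4)·(3)·(2)/[(3)·(2)·(1)] = 4
Sum: 4·(-1) + 0 + 4·(-6) + 6·(4) = -4

-4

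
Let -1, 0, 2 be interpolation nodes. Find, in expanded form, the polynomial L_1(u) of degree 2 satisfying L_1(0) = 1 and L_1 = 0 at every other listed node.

L_1(u) = (u + 1)(u - 2) / [(1)·(-2)]
       = (u^2 - u - 2) / (-2)

L_1(u) = -(1/2)u^2 + (1/2)u + 1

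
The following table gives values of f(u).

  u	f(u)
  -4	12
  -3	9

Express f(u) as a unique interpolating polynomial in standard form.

f(u) = -3u

Build the Lagrange basis polynomials:
L_0(u) = (u + 3) / [-1] = -u - 3
L_1(u) = (u + 4) / [1] = u + 4
f(u) = 12·L_0 + 9·L_1
  12·L_0(u) = -12u - 36
  9·L_1(u) = 9u + 36
Adding term by term: -3u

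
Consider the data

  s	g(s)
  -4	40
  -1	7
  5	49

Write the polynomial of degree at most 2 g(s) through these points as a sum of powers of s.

L_0(s) = (s + 1)(s - 5) / [27] = (1/27)s^2 - (4/27)s - 5/27
L_1(s) = (s + 4)(s - 5) / [-18] = -(1/18)s^2 + (1/18)s + 10/9
L_2(s) = (s + 4)(s + 1) / [54] = (1/54)s^2 + (5/54)s + 2/27
g(s) = 40·L_0 + 7·L_1 + 49·L_2
  40·L_0(s) = (40/27)s^2 - (160/27)s - 200/27
  7·L_1(s) = -(7/18)s^2 + (7/18)s + 70/9
  49·L_2(s) = (49/54)s^2 + (245/54)s + 98/27
Adding term by term: 2s^2 - s + 4

g(s) = 2s^2 - s + 4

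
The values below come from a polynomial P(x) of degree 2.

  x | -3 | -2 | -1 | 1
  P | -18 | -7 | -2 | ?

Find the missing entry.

-10

The 3 known values determine P uniquely (degree ≤ 2).
Evaluate each Lagrange basis at x = 1:
L_0(1) = (3)·(2)/[(-1)·(-2)] = 3
L_1(1) = (4)·(2)/[(1)·(-1)] = -8
L_2(1) = (4)·(3)/[(2)·(1)] = 6
Sum: (-18)·(3) + (-7)·(-8) + (-2)·(6) = -10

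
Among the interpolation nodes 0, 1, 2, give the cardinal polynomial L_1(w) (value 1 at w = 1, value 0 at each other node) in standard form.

L_1(w) = w(w - 2) / [(1)·(-1)]
       = (w^2 - 2w) / (-1)

L_1(w) = -w^2 + 2w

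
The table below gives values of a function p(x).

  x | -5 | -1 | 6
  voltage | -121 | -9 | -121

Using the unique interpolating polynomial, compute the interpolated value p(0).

Evaluate each Lagrange basis at x = 0:
L_0(0) = (1)·(-6)/[(-4)·(-11)] = -3/22
L_1(0) = (5)·(-6)/[(4)·(-7)] = 15/14
L_2(0) = (5)·(1)/[(11)·(7)] = 5/77
Sum: (-121)·(-3/22) + (-9)·(15/14) + (-121)·(5/77) = -1

-1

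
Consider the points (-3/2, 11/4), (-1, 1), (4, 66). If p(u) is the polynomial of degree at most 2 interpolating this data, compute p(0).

2

L_0(0) = (1)·(-4)/[(-1/2)·(-11/2)] = -16/11
L_1(0) = (3/2)·(-4)/[(1/2)·(-5)] = 12/5
L_2(0) = (3/2)·(1)/[(11/2)·(5)] = 3/55
Sum: 11/4·(-16/11) + 1·(12/5) + 66·(3/55) = 2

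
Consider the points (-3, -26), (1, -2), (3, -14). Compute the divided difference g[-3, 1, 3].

-2

g[-3,1] = (-2 - (-26)) / (1 - (-3)) = 6
g[1,3] = (-14 - (-2)) / (3 - 1) = -6
g[-3,1,3] = (-6 - 6) / (3 - (-3)) = -2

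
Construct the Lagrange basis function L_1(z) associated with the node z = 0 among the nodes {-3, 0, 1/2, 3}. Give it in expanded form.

L_1(z) = (2/9)z^3 - (1/9)z^2 - 2z + 1

L_1(z) = (z + 3)(z - 1/2)(z - 3) / [(3)·(-1/2)·(-3)]
       = (z^3 - (1/2)z^2 - 9z + 9/2) / (9/2)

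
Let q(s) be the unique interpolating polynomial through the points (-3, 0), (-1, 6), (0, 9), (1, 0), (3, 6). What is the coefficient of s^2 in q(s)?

L_0(s) = (s + 1)s(s - 1)(s - 3) / [144] = (1/144)s^4 - (1/48)s^3 - (1/144)s^2 + (1/48)s
L_1(s) = (s + 3)s(s - 1)(s - 3) / [-16] = -(1/16)s^4 + (1/16)s^3 + (9/16)s^2 - (9/16)s
L_2(s) = (s + 3)(s + 1)(s - 1)(s - 3) / [9] = (1/9)s^4 - (10/9)s^2 + 1
L_3(s) = (s + 3)(s + 1)s(s - 3) / [-16] = -(1/16)s^4 - (1/16)s^3 + (9/16)s^2 + (9/16)s
L_4(s) = (s + 3)(s + 1)s(s - 1) / [144] = (1/144)s^4 + (1/48)s^3 - (1/144)s^2 - (1/48)s
q(s) = 0·L_0 + 6·L_1 + 9·L_2 + 0·L_3 + 6·L_4
Only the coefficient of s^2 is needed; take it from each L_i and combine:
0·(-1/144) + 6·(9/16) + 9·(-10/9) + 0·(9/16) + 6·(-1/144) = -20/3

-20/3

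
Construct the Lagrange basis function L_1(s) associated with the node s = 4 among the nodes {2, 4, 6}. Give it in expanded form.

L_1(s) = -(1/4)s^2 + 2s - 3

L_1(s) = (s - 2)(s - 6) / [(2)·(-2)]
       = (s^2 - 8s + 12) / (-4)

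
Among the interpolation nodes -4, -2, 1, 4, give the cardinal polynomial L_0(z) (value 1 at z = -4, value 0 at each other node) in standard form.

L_0(z) = -(1/80)z^3 + (3/80)z^2 + (3/40)z - 1/10

L_0(z) = (z + 2)(z - 1)(z - 4) / [(-2)·(-5)·(-8)]
       = (z^3 - 3z^2 - 6z + 8) / (-80)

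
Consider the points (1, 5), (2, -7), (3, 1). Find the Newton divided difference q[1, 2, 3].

q[1,2] = (-7 - 5) / (2 - 1) = -12
q[2,3] = (1 - (-7)) / (3 - 2) = 8
q[1,2,3] = (8 - (-12)) / (3 - 1) = 10

10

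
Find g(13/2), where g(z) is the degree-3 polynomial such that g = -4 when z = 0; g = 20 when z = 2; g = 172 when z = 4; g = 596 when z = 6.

6091/8

Using Newton's divided-difference form:
g[0,2] = (20 - (-4)) / (2 - 0) = 12
g[2,4] = (172 - 20) / (4 - 2) = 76
g[4,6] = (596 - 172) / (6 - 4) = 212
g[0,2,4] = (76 - 12) / (4 - 0) = 16
g[2,4,6] = (212 - 76) / (6 - 2) = 34
g[0,2,4,6] = (34 - 16) / (6 - 0) = 3
g(13/2) = -4 + 12·(13/2) + 16·(13/2)·(9/2) + 3·(13/2)·(9/2)·(5/2) = 6091/8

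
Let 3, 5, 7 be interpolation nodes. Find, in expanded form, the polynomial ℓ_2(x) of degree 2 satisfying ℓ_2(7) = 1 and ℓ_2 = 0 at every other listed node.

ℓ_2(x) = (1/8)x^2 - x + 15/8

ℓ_2(x) = (x - 3)(x - 5) / [(4)·(2)]
       = (x^2 - 8x + 15) / (8)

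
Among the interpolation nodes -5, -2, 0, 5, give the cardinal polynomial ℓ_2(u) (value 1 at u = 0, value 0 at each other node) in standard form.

ℓ_2(u) = -(1/50)u^3 - (1/25)u^2 + (1/2)u + 1

ℓ_2(u) = (u + 5)(u + 2)(u - 5) / [(5)·(2)·(-5)]
       = (u^3 + 2u^2 - 25u - 50) / (-50)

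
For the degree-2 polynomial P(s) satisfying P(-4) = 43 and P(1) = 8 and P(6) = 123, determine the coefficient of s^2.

3

Build the Lagrange basis polynomials:
L_0(s) = (s - 1)(s - 6) / [50] = (1/50)s^2 - (7/50)s + 3/25
L_1(s) = (s + 4)(s - 6) / [-25] = -(1/25)s^2 + (2/25)s + 24/25
L_2(s) = (s + 4)(s - 1) / [50] = (1/50)s^2 + (3/50)s - 2/25
P(s) = 43·L_0 + 8·L_1 + 123·L_2
Only the coefficient of s^2 is needed; take it from each L_i and combine:
43·(1/50) + 8·(-1/25) + 123·(1/50) = 3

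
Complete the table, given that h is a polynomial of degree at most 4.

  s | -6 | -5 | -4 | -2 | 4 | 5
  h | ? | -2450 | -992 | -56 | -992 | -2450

The 5 known values determine h uniquely (degree ≤ 4).
Evaluate each Lagrange basis at s = -6:
L_0(-6) = (-2)·(-4)·(-10)·(-11)/[(-1)·(-3)·(-9)·(-10)] = 88/27
L_1(-6) = (-1)·(-4)·(-10)·(-11)/[(1)·(-2)·(-8)·(-9)] = -55/18
L_2(-6) = (-1)·(-2)·(-10)·(-11)/[(3)·(2)·(-6)·(-7)] = 55/63
L_3(-6) = (-1)·(-2)·(-4)·(-11)/[(9)·(8)·(6)·(-1)] = -11/54
L_4(-6) = (-1)·(-2)·(-4)·(-10)/[(10)·(9)·(7)·(1)] = 8/63
Sum: (-2450)·(88/27) + (-992)·(-55/18) + (-56)·(55/63) + (-992)·(-11/54) + (-2450)·(8/63) = -5112

-5112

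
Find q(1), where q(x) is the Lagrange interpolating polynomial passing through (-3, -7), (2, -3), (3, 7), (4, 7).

-87/5

L_0(1) = (-1)·(-2)·(-3)/[(-5)·(-6)·(-7)] = 1/35
L_1(1) = (4)·(-2)·(-3)/[(5)·(-1)·(-2)] = 12/5
L_2(1) = (4)·(-1)·(-3)/[(6)·(1)·(-1)] = -2
L_3(1) = (4)·(-1)·(-2)/[(7)·(2)·(1)] = 4/7
Sum: (-7)·(1/35) + (-3)·(12/5) + 7·(-2) + 7·(4/7) = -87/5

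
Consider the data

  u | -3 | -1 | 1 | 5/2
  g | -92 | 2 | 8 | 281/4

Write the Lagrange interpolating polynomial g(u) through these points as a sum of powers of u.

Build the Lagrange basis polynomials:
L_0(u) = (u + 1)(u - 1)(u - 5/2) / [-44] = -(1/44)u^3 + (5/88)u^2 + (1/44)u - 5/88
L_1(u) = (u + 3)(u - 1)(u - 5/2) / [14] = (1/14)u^3 - (1/28)u^2 - (4/7)u + 15/28
L_2(u) = (u + 3)(u + 1)(u - 5/2) / [-12] = -(1/12)u^3 - (1/8)u^2 + (7/12)u + 5/8
L_3(u) = (u + 3)(u + 1)(u - 1) / [231/8] = (8/231)u^3 + (8/77)u^2 - (8/231)u - 8/77
g(u) = (-92)·L_0 + 2·L_1 + 8·L_2 + (281/4)·L_3
  (-92)·L_0(u) = (23/11)u^3 - (115/22)u^2 - (23/11)u + 115/22
  2·L_1(u) = (1/7)u^3 - (1/14)u^2 - (8/7)u + 15/14
  8·L_2(u) = -(2/3)u^3 - u^2 + (14/3)u + 5
  (281/4)·L_3(u) = (562/231)u^3 + (562/77)u^2 - (562/231)u - 562/77
Adding term by term: 4u^3 + u^2 - u + 4

g(u) = 4u^3 + u^2 - u + 4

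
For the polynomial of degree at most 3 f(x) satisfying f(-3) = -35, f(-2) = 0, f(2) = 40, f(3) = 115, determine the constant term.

4

L_0(x) = (x + 2)(x - 2)(x - 3) / [-30] = -(1/30)x^3 + (1/10)x^2 + (2/15)x - 2/5
L_1(x) = (x + 3)(x - 2)(x - 3) / [20] = (1/20)x^3 - (1/10)x^2 - (9/20)x + 9/10
L_2(x) = (x + 3)(x + 2)(x - 3) / [-20] = -(1/20)x^3 - (1/10)x^2 + (9/20)x + 9/10
L_3(x) = (x + 3)(x + 2)(x - 2) / [30] = (1/30)x^3 + (1/10)x^2 - (2/15)x - 2/5
f(x) = (-35)·L_0 + 0·L_1 + 40·L_2 + 115·L_3
Only the constant term is needed; take it from each L_i and combine:
(-35)·(-2/5) + 0·(9/10) + 40·(9/10) + 115·(-2/5) = 4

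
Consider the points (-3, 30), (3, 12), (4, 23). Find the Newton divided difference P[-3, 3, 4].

P[-3,3] = (12 - 30) / (3 - (-3)) = -3
P[3,4] = (23 - 12) / (4 - 3) = 11
P[-3,3,4] = (11 - (-3)) / (4 - (-3)) = 2

2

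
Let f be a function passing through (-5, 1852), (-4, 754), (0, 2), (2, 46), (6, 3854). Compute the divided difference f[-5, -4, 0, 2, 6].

3

f[-5,-4] = (754 - 1852) / (-4 - (-5)) = -1098
f[-4,0] = (2 - 754) / (0 - (-4)) = -188
f[0,2] = (46 - 2) / (2 - 0) = 22
f[2,6] = (3854 - 46) / (6 - 2) = 952
f[-5,-4,0] = (-188 - (-1098)) / (0 - (-5)) = 182
f[-4,0,2] = (22 - (-188)) / (2 - (-4)) = 35
f[0,2,6] = (952 - 22) / (6 - 0) = 155
f[-5,-4,0,2] = (35 - 182) / (2 - (-5)) = -21
f[-4,0,2,6] = (155 - 35) / (6 - (-4)) = 12
f[-5,-4,0,2,6] = (12 - (-21)) / (6 - (-5)) = 3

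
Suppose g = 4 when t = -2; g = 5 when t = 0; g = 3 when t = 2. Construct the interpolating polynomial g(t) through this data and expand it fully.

L_0(t) = t(t - 2) / [8] = (1/8)t^2 - (1/4)t
L_1(t) = (t + 2)(t - 2) / [-4] = -(1/4)t^2 + 1
L_2(t) = (t + 2)t / [8] = (1/8)t^2 + (1/4)t
g(t) = 4·L_0 + 5·L_1 + 3·L_2
  4·L_0(t) = (1/2)t^2 - t
  5·L_1(t) = -(5/4)t^2 + 5
  3·L_2(t) = (3/8)t^2 + (3/4)t
Adding term by term: -(3/8)t^2 - (1/4)t + 5

g(t) = -(3/8)t^2 - (1/4)t + 5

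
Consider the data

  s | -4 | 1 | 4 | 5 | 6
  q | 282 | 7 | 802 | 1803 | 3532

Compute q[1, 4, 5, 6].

q[1,4] = (802 - 7) / (4 - 1) = 265
q[4,5] = (1803 - 802) / (5 - 4) = 1001
q[5,6] = (3532 - 1803) / (6 - 5) = 1729
q[1,4,5] = (1001 - 265) / (5 - 1) = 184
q[4,5,6] = (1729 - 1001) / (6 - 4) = 364
q[1,4,5,6] = (364 - 184) / (6 - 1) = 36

36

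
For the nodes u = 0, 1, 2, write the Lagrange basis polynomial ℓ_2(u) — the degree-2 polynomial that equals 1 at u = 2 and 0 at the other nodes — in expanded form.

ℓ_2(u) = (1/2)u^2 - (1/2)u

ℓ_2(u) = u(u - 1) / [(2)·(1)]
       = (u^2 - u) / (2)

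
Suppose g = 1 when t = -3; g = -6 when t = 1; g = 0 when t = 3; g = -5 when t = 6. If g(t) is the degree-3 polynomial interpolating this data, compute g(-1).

-131/15

Evaluate each Lagrange basis at t = -1:
L_0(-1) = (-2)·(-4)·(-7)/[(-4)·(-6)·(-9)] = 7/27
L_1(-1) = (2)·(-4)·(-7)/[(4)·(-2)·(-5)] = 7/5
L_2(-1) = (2)·(-2)·(-7)/[(6)·(2)·(-3)] = -7/9
L_3(-1) = (2)·(-2)·(-4)/[(9)·(5)·(3)] = 16/135
Sum: 1·(7/27) + (-6)·(7/5) + 0 + (-5)·(16/135) = -131/15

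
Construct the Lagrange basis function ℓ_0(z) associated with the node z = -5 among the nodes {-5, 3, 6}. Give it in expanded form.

ℓ_0(z) = (z - 3)(z - 6) / [(-8)·(-11)]
       = (z^2 - 9z + 18) / (88)

ℓ_0(z) = (1/88)z^2 - (9/88)z + 9/44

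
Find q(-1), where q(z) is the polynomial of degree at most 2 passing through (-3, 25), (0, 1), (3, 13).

5

L_0(-1) = (-1)·(-4)/[(-3)·(-6)] = 2/9
L_1(-1) = (2)·(-4)/[(3)·(-3)] = 8/9
L_2(-1) = (2)·(-1)/[(6)·(3)] = -1/9
Sum: 25·(2/9) + 1·(8/9) + 13·(-1/9) = 5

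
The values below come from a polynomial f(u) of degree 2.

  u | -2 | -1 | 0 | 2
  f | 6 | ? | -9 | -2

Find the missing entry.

-17/4

The 3 known values determine f uniquely (degree ≤ 2).
Evaluate each Lagrange basis at u = -1:
L_0(-1) = (-1)·(-3)/[(-2)·(-4)] = 3/8
L_1(-1) = (1)·(-3)/[(2)·(-2)] = 3/4
L_2(-1) = (1)·(-1)/[(4)·(2)] = -1/8
Sum: 6·(3/8) + (-9)·(3/4) + (-2)·(-1/8) = -17/4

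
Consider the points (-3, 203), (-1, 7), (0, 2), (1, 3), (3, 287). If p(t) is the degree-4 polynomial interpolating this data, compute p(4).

882

L_0(4) = (5)·(4)·(3)·(1)/[(-2)·(-3)·(-4)·(-6)] = 5/12
L_1(4) = (7)·(4)·(3)·(1)/[(2)·(-1)·(-2)·(-4)] = -21/4
L_2(4) = (7)·(5)·(3)·(1)/[(3)·(1)·(-1)·(-3)] = 35/3
L_3(4) = (7)·(5)·(4)·(1)/[(4)·(2)·(1)·(-2)] = -35/4
L_4(4) = (7)·(5)·(4)·(3)/[(6)·(4)·(3)·(2)] = 35/12
Sum: 203·(5/12) + 7·(-21/4) + 2·(35/3) + 3·(-35/4) + 287·(35/12) = 882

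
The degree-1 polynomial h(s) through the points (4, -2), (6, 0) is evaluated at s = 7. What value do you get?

1

Evaluate each Lagrange basis at s = 7:
L_0(7) = (1)/[(-2)] = -1/2
L_1(7) = (3)/[(2)] = 3/2
Sum: (-2)·(-1/2) + 0 = 1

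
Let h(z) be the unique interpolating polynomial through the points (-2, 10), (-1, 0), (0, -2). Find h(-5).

88

Evaluate each Lagrange basis at z = -5:
L_0(-5) = (-4)·(-5)/[(-1)·(-2)] = 10
L_1(-5) = (-3)·(-5)/[(1)·(-1)] = -15
L_2(-5) = (-3)·(-4)/[(2)·(1)] = 6
Sum: 10·(10) + 0 + (-2)·(6) = 88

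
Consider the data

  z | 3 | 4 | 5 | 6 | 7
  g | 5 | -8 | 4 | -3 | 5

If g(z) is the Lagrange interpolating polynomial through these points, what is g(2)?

165

Evaluate each Lagrange basis at z = 2:
L_0(2) = (-2)·(-3)·(-4)·(-5)/[(-1)·(-2)·(-3)·(-4)] = 5
L_1(2) = (-1)·(-3)·(-4)·(-5)/[(1)·(-1)·(-2)·(-3)] = -10
L_2(2) = (-1)·(-2)·(-4)·(-5)/[(2)·(1)·(-1)·(-2)] = 10
L_3(2) = (-1)·(-2)·(-3)·(-5)/[(3)·(2)·(1)·(-1)] = -5
L_4(2) = (-1)·(-2)·(-3)·(-4)/[(4)·(3)·(2)·(1)] = 1
Sum: 5·(5) + (-8)·(-10) + 4·(10) + (-3)·(-5) + 5·(1) = 165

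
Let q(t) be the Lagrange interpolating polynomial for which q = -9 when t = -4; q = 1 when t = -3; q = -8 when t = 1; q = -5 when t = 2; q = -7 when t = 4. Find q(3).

-13/5

Evaluate each Lagrange basis at t = 3:
L_0(3) = (6)·(2)·(1)·(-1)/[(-1)·(-5)·(-6)·(-8)] = -1/20
L_1(3) = (7)·(2)·(1)·(-1)/[(1)·(-4)·(-5)·(-7)] = 1/10
L_2(3) = (7)·(6)·(1)·(-1)/[(5)·(4)·(-1)·(-3)] = -7/10
L_3(3) = (7)·(6)·(2)·(-1)/[(6)·(5)·(1)·(-2)] = 7/5
L_4(3) = (7)·(6)·(2)·(1)/[(8)·(7)·(3)·(2)] = 1/4
Sum: (-9)·(-1/20) + 1·(1/10) + (-8)·(-7/10) + (-5)·(7/5) + (-7)·(1/4) = -13/5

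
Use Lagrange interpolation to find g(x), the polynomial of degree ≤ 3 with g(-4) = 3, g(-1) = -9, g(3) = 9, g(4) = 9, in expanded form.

Build the Lagrange basis polynomials:
L_0(x) = (x + 1)(x - 3)(x - 4) / [-168] = -(1/168)x^3 + (1/28)x^2 - (5/168)x - 1/14
L_1(x) = (x + 4)(x - 3)(x - 4) / [60] = (1/60)x^3 - (1/20)x^2 - (4/15)x + 4/5
L_2(x) = (x + 4)(x + 1)(x - 4) / [-28] = -(1/28)x^3 - (1/28)x^2 + (4/7)x + 4/7
L_3(x) = (x + 4)(x + 1)(x - 3) / [40] = (1/40)x^3 + (1/20)x^2 - (11/40)x - 3/10
g(x) = 3·L_0 + (-9)·L_1 + 9·L_2 + 9·L_3
  3·L_0(x) = -(1/56)x^3 + (3/28)x^2 - (5/56)x - 3/14
  (-9)·L_1(x) = -(3/20)x^3 + (9/20)x^2 + (12/5)x - 36/5
  9·L_2(x) = -(9/28)x^3 - (9/28)x^2 + (36/7)x + 36/7
  9·L_3(x) = (9/40)x^3 + (9/20)x^2 - (99/40)x - 27/10
Adding term by term: -(37/140)x^3 + (24/35)x^2 + (697/140)x - 174/35

g(x) = -(37/140)x^3 + (24/35)x^2 + (697/140)x - 174/35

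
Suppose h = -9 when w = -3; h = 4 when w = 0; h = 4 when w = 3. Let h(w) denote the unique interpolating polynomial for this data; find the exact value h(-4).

Using Newton's divided-difference form:
h[-3,0] = (4 - (-9)) / (0 - (-3)) = 13/3
h[0,3] = (4 - 4) / (3 - 0) = 0
h[-3,0,3] = (0 - 13/3) / (3 - (-3)) = -13/18
h(-4) = -9 + (13/3)·(-1) + (-13/18)·(-1)·(-4) = -146/9

-146/9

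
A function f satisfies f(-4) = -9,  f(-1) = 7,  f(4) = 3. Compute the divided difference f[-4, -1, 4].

f[-4,-1] = (7 - (-9)) / (-1 - (-4)) = 16/3
f[-1,4] = (3 - 7) / (4 - (-1)) = -4/5
f[-4,-1,4] = (-4/5 - 16/3) / (4 - (-4)) = -23/30

-23/30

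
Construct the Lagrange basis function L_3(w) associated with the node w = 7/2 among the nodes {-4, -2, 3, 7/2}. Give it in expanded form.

L_3(w) = (w + 4)(w + 2)(w - 3) / [(15/2)·(11/2)·(1/2)]
       = (w^3 + 3w^2 - 10w - 24) / (165/8)

L_3(w) = (8/165)w^3 + (8/55)w^2 - (16/33)w - 64/55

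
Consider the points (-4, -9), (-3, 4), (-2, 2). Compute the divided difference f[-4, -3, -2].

f[-4,-3] = (4 - (-9)) / (-3 - (-4)) = 13
f[-3,-2] = (2 - 4) / (-2 - (-3)) = -2
f[-4,-3,-2] = (-2 - 13) / (-2 - (-4)) = -15/2

-15/2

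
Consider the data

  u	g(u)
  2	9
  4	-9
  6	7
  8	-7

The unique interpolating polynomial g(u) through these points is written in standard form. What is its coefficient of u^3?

-4/3

Build the Lagrange basis polynomials:
L_0(u) = (u - 4)(u - 6)(u - 8) / [-48] = -(1/48)u^3 + (3/8)u^2 - (13/6)u + 4
L_1(u) = (u - 2)(u - 6)(u - 8) / [16] = (1/16)u^3 - u^2 + (19/4)u - 6
L_2(u) = (u - 2)(u - 4)(u - 8) / [-16] = -(1/16)u^3 + (7/8)u^2 - (7/2)u + 4
L_3(u) = (u - 2)(u - 4)(u - 6) / [48] = (1/48)u^3 - (1/4)u^2 + (11/12)u - 1
g(u) = 9·L_0 + (-9)·L_1 + 7·L_2 + (-7)·L_3
Only the coefficient of u^3 is needed; take it from each L_i and combine:
9·(-1/48) + (-9)·(1/16) + 7·(-1/16) + (-7)·(1/48) = -4/3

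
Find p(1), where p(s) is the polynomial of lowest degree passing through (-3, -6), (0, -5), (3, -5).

L_0(1) = (1)·(-2)/[(-3)·(-6)] = -1/9
L_1(1) = (4)·(-2)/[(3)·(-3)] = 8/9
L_2(1) = (4)·(1)/[(6)·(3)] = 2/9
Sum: (-6)·(-1/9) + (-5)·(8/9) + (-5)·(2/9) = -44/9

-44/9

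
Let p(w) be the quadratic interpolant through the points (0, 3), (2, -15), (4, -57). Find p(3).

-33

Using Newton's divided-difference form:
p[0,2] = (-15 - 3) / (2 - 0) = -9
p[2,4] = (-57 - (-15)) / (4 - 2) = -21
p[0,2,4] = (-21 - (-9)) / (4 - 0) = -3
p(3) = 3 + (-9)·(3) + (-3)·(3)·(1) = -33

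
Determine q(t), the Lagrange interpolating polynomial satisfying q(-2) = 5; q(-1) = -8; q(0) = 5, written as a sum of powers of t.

L_0(t) = (t + 1)t / [2] = (1/2)t^2 + (1/2)t
L_1(t) = (t + 2)t / [-1] = -t^2 - 2t
L_2(t) = (t + 2)(t + 1) / [2] = (1/2)t^2 + (3/2)t + 1
q(t) = 5·L_0 + (-8)·L_1 + 5·L_2
  5·L_0(t) = (5/2)t^2 + (5/2)t
  (-8)·L_1(t) = 8t^2 + 16t
  5·L_2(t) = (5/2)t^2 + (15/2)t + 5
Adding term by term: 13t^2 + 26t + 5

q(t) = 13t^2 + 26t + 5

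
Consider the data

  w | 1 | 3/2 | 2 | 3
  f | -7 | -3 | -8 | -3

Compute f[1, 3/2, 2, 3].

f[1,3/2] = (-3 - (-7)) / (3/2 - 1) = 8
f[3/2,2] = (-8 - (-3)) / (2 - 3/2) = -10
f[2,3] = (-3 - (-8)) / (3 - 2) = 5
f[1,3/2,2] = (-10 - 8) / (2 - 1) = -18
f[3/2,2,3] = (5 - (-10)) / (3 - 3/2) = 10
f[1,3/2,2,3] = (10 - (-18)) / (3 - 1) = 14

14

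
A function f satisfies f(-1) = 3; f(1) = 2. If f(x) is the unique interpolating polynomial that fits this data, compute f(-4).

Evaluate each Lagrange basis at x = -4:
L_0(-4) = (-5)/[(-2)] = 5/2
L_1(-4) = (-3)/[(2)] = -3/2
Sum: 3·(5/2) + 2·(-3/2) = 9/2

9/2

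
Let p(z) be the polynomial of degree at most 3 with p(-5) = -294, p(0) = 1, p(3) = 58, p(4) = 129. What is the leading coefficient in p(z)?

The leading coefficient equals the top divided difference p[-5,0,3,4].
p[-5,0] = (1 - (-294)) / (0 - (-5)) = 59
p[0,3] = (58 - 1) / (3 - 0) = 19
p[3,4] = (129 - 58) / (4 - 3) = 71
p[-5,0,3] = (19 - 59) / (3 - (-5)) = -5
p[0,3,4] = (71 - 19) / (4 - 0) = 13
p[-5,0,3,4] = (13 - (-5)) / (4 - (-5)) = 2

2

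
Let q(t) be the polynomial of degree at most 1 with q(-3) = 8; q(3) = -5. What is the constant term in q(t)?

L_0(t) = (t - 3) / [-6] = -(1/6)t + 1/2
L_1(t) = (t + 3) / [6] = (1/6)t + 1/2
q(t) = 8·L_0 + (-5)·L_1
Only the constant term is needed; take it from each L_i and combine:
8·(1/2) + (-5)·(1/2) = 3/2

3/2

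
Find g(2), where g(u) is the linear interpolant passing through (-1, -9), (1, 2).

Evaluate each Lagrange basis at u = 2:
L_0(2) = (1)/[(-2)] = -1/2
L_1(2) = (3)/[(2)] = 3/2
Sum: (-9)·(-1/2) + 2·(3/2) = 15/2

15/2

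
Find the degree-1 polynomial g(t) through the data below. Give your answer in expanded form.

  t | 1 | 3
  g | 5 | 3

Build the Lagrange basis polynomials:
L_0(t) = (t - 3) / [-2] = -(1/2)t + 3/2
L_1(t) = (t - 1) / [2] = (1/2)t - 1/2
g(t) = 5·L_0 + 3·L_1
  5·L_0(t) = -(5/2)t + 15/2
  3·L_1(t) = (3/2)t - 3/2
Adding term by term: -t + 6

g(t) = -t + 6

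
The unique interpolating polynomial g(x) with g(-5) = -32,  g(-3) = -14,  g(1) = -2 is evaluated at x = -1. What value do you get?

Using Newton's divided-difference form:
g[-5,-3] = (-14 - (-32)) / (-3 - (-5)) = 9
g[-3,1] = (-2 - (-14)) / (1 - (-3)) = 3
g[-5,-3,1] = (3 - 9) / (1 - (-5)) = -1
g(-1) = -32 + 9·(4) + (-1)·(4)·(2) = -4

-4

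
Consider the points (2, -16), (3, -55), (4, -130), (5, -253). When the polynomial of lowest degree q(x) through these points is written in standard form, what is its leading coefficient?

Build the Lagrange basis polynomials:
L_0(x) = (x - 3)(x - 4)(x - 5) / [-6] = -(1/6)x^3 + 2x^2 - (47/6)x + 10
L_1(x) = (x - 2)(x - 4)(x - 5) / [2] = (1/2)x^3 - (11/2)x^2 + 19x - 20
L_2(x) = (x - 2)(x - 3)(x - 5) / [-2] = -(1/2)x^3 + 5x^2 - (31/2)x + 15
L_3(x) = (x - 2)(x - 3)(x - 4) / [6] = (1/6)x^3 - (3/2)x^2 + (13/3)x - 4
q(x) = (-16)·L_0 + (-55)·L_1 + (-130)·L_2 + (-253)·L_3
Only the coefficient of x^3 is needed; take it from each L_i and combine:
(-16)·(-1/6) + (-55)·(1/2) + (-130)·(-1/2) + (-253)·(1/6) = -2

-2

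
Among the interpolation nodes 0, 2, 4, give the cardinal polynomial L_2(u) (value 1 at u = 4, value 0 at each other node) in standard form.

L_2(u) = (1/8)u^2 - (1/4)u

L_2(u) = u(u - 2) / [(4)·(2)]
       = (u^2 - 2u) / (8)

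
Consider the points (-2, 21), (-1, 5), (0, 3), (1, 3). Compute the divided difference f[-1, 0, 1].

f[-1,0] = (3 - 5) / (0 - (-1)) = -2
f[0,1] = (3 - 3) / (1 - 0) = 0
f[-1,0,1] = (0 - (-2)) / (1 - (-1)) = 1

1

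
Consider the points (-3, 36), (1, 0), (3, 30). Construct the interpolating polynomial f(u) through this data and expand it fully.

L_0(u) = (u - 1)(u - 3) / [24] = (1/24)u^2 - (1/6)u + 1/8
L_1(u) = (u + 3)(u - 3) / [-8] = -(1/8)u^2 + 9/8
L_2(u) = (u + 3)(u - 1) / [12] = (1/12)u^2 + (1/6)u - 1/4
f(u) = 36·L_0 + 0·L_1 + 30·L_2
  36·L_0(u) = (3/2)u^2 - 6u + 9/2
  0·L_1(u) = 0
  30·L_2(u) = (5/2)u^2 + 5u - 15/2
Adding term by term: 4u^2 - u - 3

f(u) = 4u^2 - u - 3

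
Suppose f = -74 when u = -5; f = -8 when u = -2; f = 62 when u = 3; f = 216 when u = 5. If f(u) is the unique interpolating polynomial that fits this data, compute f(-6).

L_0(-6) = (-4)·(-9)·(-11)/[(-3)·(-8)·(-10)] = 33/20
L_1(-6) = (-1)·(-9)·(-11)/[(3)·(-5)·(-7)] = -33/35
L_2(-6) = (-1)·(-4)·(-11)/[(8)·(5)·(-2)] = 11/20
L_3(-6) = (-1)·(-4)·(-9)/[(10)·(7)·(2)] = -9/35
Sum: (-74)·(33/20) + (-8)·(-33/35) + 62·(11/20) + 216·(-9/35) = -136

-136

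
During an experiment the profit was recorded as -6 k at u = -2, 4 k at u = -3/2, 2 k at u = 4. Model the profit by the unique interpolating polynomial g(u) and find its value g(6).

L_0(6) = (15/2)·(2)/[(-1/2)·(-6)] = 5
L_1(6) = (8)·(2)/[(1/2)·(-11/2)] = -64/11
L_2(6) = (8)·(15/2)/[(6)·(11/2)] = 20/11
Sum: (-6)·(5) + 4·(-64/11) + 2·(20/11) = -546/11

-546/11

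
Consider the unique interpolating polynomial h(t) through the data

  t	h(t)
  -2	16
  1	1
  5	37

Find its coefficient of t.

Build the Lagrange basis polynomials:
L_0(t) = (t - 1)(t - 5) / [21] = (1/21)t^2 - (2/7)t + 5/21
L_1(t) = (t + 2)(t - 5) / [-12] = -(1/12)t^2 + (1/4)t + 5/6
L_2(t) = (t + 2)(t - 1) / [28] = (1/28)t^2 + (1/28)t - 1/14
h(t) = 16·L_0 + 1·L_1 + 37·L_2
Only the coefficient of t is needed; take it from each L_i and combine:
16·(-2/7) + 1·(1/4) + 37·(1/28) = -3

-3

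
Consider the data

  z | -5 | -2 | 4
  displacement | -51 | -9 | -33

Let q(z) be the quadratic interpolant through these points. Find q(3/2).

-11/2

Using Newton's divided-difference form:
q[-5,-2] = (-9 - (-51)) / (-2 - (-5)) = 14
q[-2,4] = (-33 - (-9)) / (4 - (-2)) = -4
q[-5,-2,4] = (-4 - 14) / (4 - (-5)) = -2
q(3/2) = -51 + 14·(13/2) + (-2)·(13/2)·(7/2) = -11/2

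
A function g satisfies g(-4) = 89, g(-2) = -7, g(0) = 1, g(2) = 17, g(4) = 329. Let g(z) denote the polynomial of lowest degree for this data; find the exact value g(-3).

Using Newton's divided-difference form:
g[-4,-2] = (-7 - 89) / (-2 - (-4)) = -48
g[-2,0] = (1 - (-7)) / (0 - (-2)) = 4
g[0,2] = (17 - 1) / (2 - 0) = 8
g[2,4] = (329 - 17) / (4 - 2) = 156
g[-4,-2,0] = (4 - (-48)) / (0 - (-4)) = 13
g[-2,0,2] = (8 - 4) / (2 - (-2)) = 1
g[0,2,4] = (156 - 8) / (4 - 0) = 37
g[-4,-2,0,2] = (1 - 13) / (2 - (-4)) = -2
g[-2,0,2,4] = (37 - 1) / (4 - (-2)) = 6
g[-4,-2,0,2,4] = (6 - (-2)) / (4 - (-4)) = 1
g(-3) = 89 + (-48)·(1) + 13·(1)·(-1) + (-2)·(1)·(-1)·(-3) + 1·(1)·(-1)·(-3)·(-5) = 7

7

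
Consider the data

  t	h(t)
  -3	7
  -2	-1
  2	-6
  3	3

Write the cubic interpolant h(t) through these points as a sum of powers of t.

h(t) = (7/60)t^3 + (17/10)t^2 - (103/60)t - 103/10

L_0(t) = (t + 2)(t - 2)(t - 3) / [-30] = -(1/30)t^3 + (1/10)t^2 + (2/15)t - 2/5
L_1(t) = (t + 3)(t - 2)(t - 3) / [20] = (1/20)t^3 - (1/10)t^2 - (9/20)t + 9/10
L_2(t) = (t + 3)(t + 2)(t - 3) / [-20] = -(1/20)t^3 - (1/10)t^2 + (9/20)t + 9/10
L_3(t) = (t + 3)(t + 2)(t - 2) / [30] = (1/30)t^3 + (1/10)t^2 - (2/15)t - 2/5
h(t) = 7·L_0 + (-1)·L_1 + (-6)·L_2 + 3·L_3
  7·L_0(t) = -(7/30)t^3 + (7/10)t^2 + (14/15)t - 14/5
  (-1)·L_1(t) = -(1/20)t^3 + (1/10)t^2 + (9/20)t - 9/10
  (-6)·L_2(t) = (3/10)t^3 + (3/5)t^2 - (27/10)t - 27/5
  3·L_3(t) = (1/10)t^3 + (3/10)t^2 - (2/5)t - 6/5
Adding term by term: (7/60)t^3 + (17/10)t^2 - (103/60)t - 103/10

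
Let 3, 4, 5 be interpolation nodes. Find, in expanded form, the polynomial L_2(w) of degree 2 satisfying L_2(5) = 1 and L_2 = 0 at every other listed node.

L_2(w) = (1/2)w^2 - (7/2)w + 6

L_2(w) = (w - 3)(w - 4) / [(2)·(1)]
       = (w^2 - 7w + 12) / (2)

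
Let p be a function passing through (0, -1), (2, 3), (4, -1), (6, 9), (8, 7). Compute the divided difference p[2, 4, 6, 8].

p[2,4] = (-1 - 3) / (4 - 2) = -2
p[4,6] = (9 - (-1)) / (6 - 4) = 5
p[6,8] = (7 - 9) / (8 - 6) = -1
p[2,4,6] = (5 - (-2)) / (6 - 2) = 7/4
p[4,6,8] = (-1 - 5) / (8 - 4) = -3/2
p[2,4,6,8] = (-3/2 - 7/4) / (8 - 2) = -13/24

-13/24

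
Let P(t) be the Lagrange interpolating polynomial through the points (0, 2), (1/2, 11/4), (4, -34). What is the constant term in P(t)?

Build the Lagrange basis polynomials:
L_0(t) = (t - 1/2)(t - 4) / [2] = (1/2)t^2 - (9/4)t + 1
L_1(t) = t(t - 4) / [-7/4] = -(4/7)t^2 + (16/7)t
L_2(t) = t(t - 1/2) / [14] = (1/14)t^2 - (1/28)t
P(t) = 2·L_0 + (11/4)·L_1 + (-34)·L_2
Only the constant term is needed; take it from each L_i and combine:
2·(1) + (11/4)·(0) + (-34)·(0) = 2

2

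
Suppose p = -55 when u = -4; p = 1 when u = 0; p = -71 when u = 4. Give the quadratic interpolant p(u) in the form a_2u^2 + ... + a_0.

p(u) = -4u^2 - 2u + 1

L_0(u) = u(u - 4) / [32] = (1/32)u^2 - (1/8)u
L_1(u) = (u + 4)(u - 4) / [-16] = -(1/16)u^2 + 1
L_2(u) = (u + 4)u / [32] = (1/32)u^2 + (1/8)u
p(u) = (-55)·L_0 + 1·L_1 + (-71)·L_2
  (-55)·L_0(u) = -(55/32)u^2 + (55/8)u
  1·L_1(u) = -(1/16)u^2 + 1
  (-71)·L_2(u) = -(71/32)u^2 - (71/8)u
Adding term by term: -4u^2 - 2u + 1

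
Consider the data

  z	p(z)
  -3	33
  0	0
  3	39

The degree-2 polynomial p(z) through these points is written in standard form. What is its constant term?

0

Build the Lagrange basis polynomials:
L_0(z) = z(z - 3) / [18] = (1/18)z^2 - (1/6)z
L_1(z) = (z + 3)(z - 3) / [-9] = -(1/9)z^2 + 1
L_2(z) = (z + 3)z / [18] = (1/18)z^2 + (1/6)z
p(z) = 33·L_0 + 0·L_1 + 39·L_2
Only the constant term is needed; take it from each L_i and combine:
33·(0) + 0·(1) + 39·(0) = 0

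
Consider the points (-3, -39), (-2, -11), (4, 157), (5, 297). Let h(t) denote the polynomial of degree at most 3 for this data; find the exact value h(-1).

-3

Using Newton's divided-difference form:
h[-3,-2] = (-11 - (-39)) / (-2 - (-3)) = 28
h[-2,4] = (157 - (-11)) / (4 - (-2)) = 28
h[4,5] = (297 - 157) / (5 - 4) = 140
h[-3,-2,4] = (28 - 28) / (4 - (-3)) = 0
h[-2,4,5] = (140 - 28) / (5 - (-2)) = 16
h[-3,-2,4,5] = (16 - 0) / (5 - (-3)) = 2
h(-1) = -39 + 28·(2) + 0·(2)·(1) + 2·(2)·(1)·(-5) = -3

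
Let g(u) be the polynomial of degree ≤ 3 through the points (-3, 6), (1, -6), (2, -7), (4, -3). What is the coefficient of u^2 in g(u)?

L_0(u) = (u - 1)(u - 2)(u - 4) / [-140] = -(1/140)u^3 + (1/20)u^2 - (1/10)u + 2/35
L_1(u) = (u + 3)(u - 2)(u - 4) / [12] = (1/12)u^3 - (1/4)u^2 - (5/6)u + 2
L_2(u) = (u + 3)(u - 1)(u - 4) / [-10] = -(1/10)u^3 + (1/5)u^2 + (11/10)u - 6/5
L_3(u) = (u + 3)(u - 1)(u - 2) / [42] = (1/42)u^3 - (1/6)u + 1/7
g(u) = 6·L_0 + (-6)·L_1 + (-7)·L_2 + (-3)·L_3
Only the coefficient of u^2 is needed; take it from each L_i and combine:
6·(1/20) + (-6)·(-1/4) + (-7)·(1/5) + (-3)·(0) = 2/5

2/5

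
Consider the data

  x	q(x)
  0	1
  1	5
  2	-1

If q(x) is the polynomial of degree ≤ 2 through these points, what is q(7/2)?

L_0(7/2) = (5/2)·(3/2)/[(-1)·(-2)] = 15/8
L_1(7/2) = (7/2)·(3/2)/[(1)·(-1)] = -21/4
L_2(7/2) = (7/2)·(5/2)/[(2)·(1)] = 35/8
Sum: 1·(15/8) + 5·(-21/4) + (-1)·(35/8) = -115/4

-115/4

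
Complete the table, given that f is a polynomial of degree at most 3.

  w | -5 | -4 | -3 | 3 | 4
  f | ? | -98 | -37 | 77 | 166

-203

The 4 known values determine f uniquely (degree ≤ 3).
Evaluate each Lagrange basis at w = -5:
L_0(-5) = (-2)·(-8)·(-9)/[(-1)·(-7)·(-8)] = 18/7
L_1(-5) = (-1)·(-8)·(-9)/[(1)·(-6)·(-7)] = -12/7
L_2(-5) = (-1)·(-2)·(-9)/[(7)·(6)·(-1)] = 3/7
L_3(-5) = (-1)·(-2)·(-8)/[(8)·(7)·(1)] = -2/7
Sum: (-98)·(18/7) + (-37)·(-12/7) + 77·(3/7) + 166·(-2/7) = -203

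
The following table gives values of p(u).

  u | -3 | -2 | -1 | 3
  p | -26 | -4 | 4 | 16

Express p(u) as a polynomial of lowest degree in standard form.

Newton's divided differences:
p[-3,-2] = (-4 - (-26)) / (-2 - (-3)) = 22
p[-2,-1] = (4 - (-4)) / (-1 - (-2)) = 8
p[-1,3] = (16 - 4) / (3 - (-1)) = 3
p[-3,-2,-1] = (8 - 22) / (-1 - (-3)) = -7
p[-2,-1,3] = (3 - 8) / (3 - (-2)) = -1
p[-3,-2,-1,3] = (-1 - (-7)) / (3 - (-3)) = 1
p(u) = -26 + 22·(u + 3) + (-7)·(u + 3)(u + 2) + 1·(u + 3)(u + 2)(u + 1)
Expanding: p(u) = u^3 - u^2 - 2u + 4

p(u) = u^3 - u^2 - 2u + 4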